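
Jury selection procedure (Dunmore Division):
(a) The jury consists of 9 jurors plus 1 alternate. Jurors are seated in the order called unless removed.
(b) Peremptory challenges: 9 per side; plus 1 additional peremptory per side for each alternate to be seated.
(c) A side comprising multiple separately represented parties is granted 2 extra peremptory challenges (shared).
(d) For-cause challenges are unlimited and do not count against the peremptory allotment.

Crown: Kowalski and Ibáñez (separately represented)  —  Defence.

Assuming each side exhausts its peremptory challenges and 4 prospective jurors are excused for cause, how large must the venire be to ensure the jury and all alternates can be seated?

Seats to fill: 9 + 1 alternates = 10.
Peremptories — Crown: 9 + 1×1 + 2 = 12; Defence: 9 + 1×1 = 10; total 22.
For-cause removals: 4.
Minimum venire: 10 + 22 + 4 = 36.

36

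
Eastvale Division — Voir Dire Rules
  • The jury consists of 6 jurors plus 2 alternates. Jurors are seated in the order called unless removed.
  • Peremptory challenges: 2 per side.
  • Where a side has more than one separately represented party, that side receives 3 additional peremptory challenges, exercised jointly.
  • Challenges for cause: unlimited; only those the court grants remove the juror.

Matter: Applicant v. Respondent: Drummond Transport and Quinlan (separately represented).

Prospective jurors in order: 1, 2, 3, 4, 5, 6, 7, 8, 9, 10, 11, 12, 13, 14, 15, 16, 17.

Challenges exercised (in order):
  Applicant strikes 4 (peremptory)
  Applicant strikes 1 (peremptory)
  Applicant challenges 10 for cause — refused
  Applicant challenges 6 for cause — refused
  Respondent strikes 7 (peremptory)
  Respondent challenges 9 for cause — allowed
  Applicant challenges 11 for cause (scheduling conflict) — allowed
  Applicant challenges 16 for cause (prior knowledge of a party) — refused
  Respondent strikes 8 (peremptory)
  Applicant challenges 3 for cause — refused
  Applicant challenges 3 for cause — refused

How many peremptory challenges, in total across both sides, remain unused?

Applicant allotment: 2. Respondent allotment: 2 base + 3 multi-party = 5.
Applicant peremptories used: #4, #1 — 2 (for-cause on #10, #6, #11, #16, #3, #3 don't count).
Respondent peremptories used: #7, #8 — 2 (the for-cause on #9 doesn't count).
Remaining: (2 − 2) + (5 − 2) = 3.

3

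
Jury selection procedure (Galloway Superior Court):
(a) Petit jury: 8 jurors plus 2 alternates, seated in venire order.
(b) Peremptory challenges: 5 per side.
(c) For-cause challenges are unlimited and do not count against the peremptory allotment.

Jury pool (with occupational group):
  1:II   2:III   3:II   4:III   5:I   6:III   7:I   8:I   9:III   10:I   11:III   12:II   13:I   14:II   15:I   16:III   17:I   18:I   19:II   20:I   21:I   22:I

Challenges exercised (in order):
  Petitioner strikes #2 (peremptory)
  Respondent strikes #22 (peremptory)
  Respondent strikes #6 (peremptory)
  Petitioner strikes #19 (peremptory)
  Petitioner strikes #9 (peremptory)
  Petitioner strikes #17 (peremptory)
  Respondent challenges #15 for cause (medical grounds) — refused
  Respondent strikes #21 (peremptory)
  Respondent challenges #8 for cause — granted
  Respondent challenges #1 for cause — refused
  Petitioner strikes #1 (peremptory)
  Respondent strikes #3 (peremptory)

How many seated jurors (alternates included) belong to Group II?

Removed: #1, #2, #3, #6, #8, #9, #17, #19, #21, #22.
Seated (10 incl. alternates): #4, #5, #7, #10, #11, #12, #13, #14, #15, #16.
Of those, in Group II: #12, #14 → 2.

2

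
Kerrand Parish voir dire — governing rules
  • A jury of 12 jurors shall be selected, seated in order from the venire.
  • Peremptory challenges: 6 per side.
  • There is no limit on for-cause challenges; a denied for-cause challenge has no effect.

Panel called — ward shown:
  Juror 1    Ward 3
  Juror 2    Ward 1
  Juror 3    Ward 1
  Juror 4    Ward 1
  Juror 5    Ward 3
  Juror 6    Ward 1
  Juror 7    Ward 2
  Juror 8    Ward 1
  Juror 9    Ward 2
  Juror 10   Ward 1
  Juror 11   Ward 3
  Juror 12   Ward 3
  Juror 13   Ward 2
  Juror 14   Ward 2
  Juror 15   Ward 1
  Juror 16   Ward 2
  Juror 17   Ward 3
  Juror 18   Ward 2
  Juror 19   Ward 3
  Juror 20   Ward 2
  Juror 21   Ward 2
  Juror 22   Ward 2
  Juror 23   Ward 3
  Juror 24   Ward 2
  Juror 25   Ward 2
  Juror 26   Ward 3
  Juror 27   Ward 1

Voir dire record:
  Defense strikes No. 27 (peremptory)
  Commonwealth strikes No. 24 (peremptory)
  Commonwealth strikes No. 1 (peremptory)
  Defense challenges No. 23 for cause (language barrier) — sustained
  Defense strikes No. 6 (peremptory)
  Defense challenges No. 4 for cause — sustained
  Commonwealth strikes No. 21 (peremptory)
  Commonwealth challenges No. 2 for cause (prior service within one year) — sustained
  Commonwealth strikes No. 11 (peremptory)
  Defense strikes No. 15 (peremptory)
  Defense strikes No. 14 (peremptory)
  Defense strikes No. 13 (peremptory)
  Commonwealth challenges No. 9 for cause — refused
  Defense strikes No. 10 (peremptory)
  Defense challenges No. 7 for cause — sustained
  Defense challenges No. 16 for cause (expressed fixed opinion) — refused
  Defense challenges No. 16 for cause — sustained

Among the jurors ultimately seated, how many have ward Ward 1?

Removed: #1, #2, #4, #6, #7, #10, #11, #13, #14, #15, #16, #21, #23, #24, #27.
Seated jurors 1–12: #3, #5, #8, #9, #12, #17, #18, #19, #20, #22, #25, #26.
Of those, in Ward 1: #3, #8 → 2.

2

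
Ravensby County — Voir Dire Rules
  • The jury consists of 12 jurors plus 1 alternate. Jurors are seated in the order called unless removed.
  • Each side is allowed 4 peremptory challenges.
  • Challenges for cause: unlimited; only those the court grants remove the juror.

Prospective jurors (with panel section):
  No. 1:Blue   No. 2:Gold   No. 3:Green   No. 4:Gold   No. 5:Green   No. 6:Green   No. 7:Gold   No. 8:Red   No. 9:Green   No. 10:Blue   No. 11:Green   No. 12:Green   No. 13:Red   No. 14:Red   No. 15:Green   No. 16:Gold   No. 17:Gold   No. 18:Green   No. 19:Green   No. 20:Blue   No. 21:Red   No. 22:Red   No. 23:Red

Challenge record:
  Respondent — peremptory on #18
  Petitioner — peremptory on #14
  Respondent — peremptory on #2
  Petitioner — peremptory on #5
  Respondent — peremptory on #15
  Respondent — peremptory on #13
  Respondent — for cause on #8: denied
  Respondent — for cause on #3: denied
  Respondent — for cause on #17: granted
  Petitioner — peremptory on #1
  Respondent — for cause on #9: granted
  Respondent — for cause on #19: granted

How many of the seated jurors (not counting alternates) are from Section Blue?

Removed: #1, #2, #5, #9, #13, #14, #15, #17, #18, #19.
Seated jurors 1–12: #3, #4, #6, #7, #8, #10, #11, #12, #16, #20, #21, #22 (alternates #23 not counted).
Of those, in Section Blue: #10, #20 → 2.

2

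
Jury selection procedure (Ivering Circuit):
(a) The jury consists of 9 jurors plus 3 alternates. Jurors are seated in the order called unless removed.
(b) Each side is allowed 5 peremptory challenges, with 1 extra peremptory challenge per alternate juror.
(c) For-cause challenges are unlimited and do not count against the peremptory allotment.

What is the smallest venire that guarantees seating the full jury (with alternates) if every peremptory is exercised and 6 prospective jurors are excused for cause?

Seats to fill: 9 + 3 alternates = 12.
Peremptories: 5 + 1×3 = 8 per side × 2 sides = 16.
For-cause removals: 6.
Minimum venire: 12 + 16 + 6 = 34.

34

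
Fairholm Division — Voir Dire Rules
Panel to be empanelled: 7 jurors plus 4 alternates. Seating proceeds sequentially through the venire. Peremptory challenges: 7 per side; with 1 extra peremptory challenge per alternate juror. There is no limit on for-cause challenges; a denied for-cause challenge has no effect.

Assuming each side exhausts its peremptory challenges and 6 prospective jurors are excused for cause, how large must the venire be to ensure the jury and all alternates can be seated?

Seats to fill: 7 + 4 alternates = 11.
Peremptories: 7 + 1×4 = 11 per side × 2 sides = 22.
For-cause removals: 6.
Minimum venire: 11 + 22 + 6 = 39.

39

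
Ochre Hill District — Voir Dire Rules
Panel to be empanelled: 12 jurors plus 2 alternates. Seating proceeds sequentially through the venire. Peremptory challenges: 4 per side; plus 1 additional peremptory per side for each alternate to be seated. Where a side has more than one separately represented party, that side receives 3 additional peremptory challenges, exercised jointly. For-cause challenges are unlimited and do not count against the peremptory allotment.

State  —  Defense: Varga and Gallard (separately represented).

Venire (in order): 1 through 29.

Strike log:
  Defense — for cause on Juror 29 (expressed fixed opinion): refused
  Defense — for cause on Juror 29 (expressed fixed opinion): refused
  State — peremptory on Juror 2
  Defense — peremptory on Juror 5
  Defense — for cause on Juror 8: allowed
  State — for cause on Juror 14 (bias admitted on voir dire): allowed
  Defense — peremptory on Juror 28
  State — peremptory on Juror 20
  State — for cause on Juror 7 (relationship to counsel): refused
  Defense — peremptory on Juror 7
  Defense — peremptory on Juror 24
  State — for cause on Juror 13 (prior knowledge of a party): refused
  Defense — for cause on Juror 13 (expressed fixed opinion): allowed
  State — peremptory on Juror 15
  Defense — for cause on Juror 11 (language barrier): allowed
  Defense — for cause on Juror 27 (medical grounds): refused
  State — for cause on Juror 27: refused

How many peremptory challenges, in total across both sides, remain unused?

8

State allotment: 4 base + 1 × 2 alternates = 6. Defense allotment: 4 base + 1 × 2 alternates + 3 multi-party = 9.
State peremptories used: #2, #20, #15 — 3 (for-cause on #14, #7, #13, #27 don't count).
Defense peremptories used: #5, #28, #7, #24 — 4 (for-cause on #29, #29, #8, #13, #11, #27 don't count).
Remaining: (6 − 3) + (9 − 4) = 8.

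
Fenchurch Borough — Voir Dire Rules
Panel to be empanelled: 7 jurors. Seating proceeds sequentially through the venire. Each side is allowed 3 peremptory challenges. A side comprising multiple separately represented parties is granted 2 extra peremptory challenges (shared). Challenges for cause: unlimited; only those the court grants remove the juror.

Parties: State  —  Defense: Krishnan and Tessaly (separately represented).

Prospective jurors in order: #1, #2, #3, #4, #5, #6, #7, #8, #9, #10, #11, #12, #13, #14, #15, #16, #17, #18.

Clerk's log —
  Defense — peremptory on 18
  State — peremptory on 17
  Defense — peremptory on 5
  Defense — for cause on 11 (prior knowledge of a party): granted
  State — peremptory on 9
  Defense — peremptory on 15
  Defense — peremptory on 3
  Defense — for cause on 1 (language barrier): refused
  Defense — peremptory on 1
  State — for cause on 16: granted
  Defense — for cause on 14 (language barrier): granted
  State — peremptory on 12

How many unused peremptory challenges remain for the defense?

0

Defense allotment: 3 base + 2 multi-party = 5.
Defense peremptories used: #18, #5, #15, #3, #1 — 5 (for-cause on #11, #1, #14 don't count).
Remaining: 5 − 5 = 0.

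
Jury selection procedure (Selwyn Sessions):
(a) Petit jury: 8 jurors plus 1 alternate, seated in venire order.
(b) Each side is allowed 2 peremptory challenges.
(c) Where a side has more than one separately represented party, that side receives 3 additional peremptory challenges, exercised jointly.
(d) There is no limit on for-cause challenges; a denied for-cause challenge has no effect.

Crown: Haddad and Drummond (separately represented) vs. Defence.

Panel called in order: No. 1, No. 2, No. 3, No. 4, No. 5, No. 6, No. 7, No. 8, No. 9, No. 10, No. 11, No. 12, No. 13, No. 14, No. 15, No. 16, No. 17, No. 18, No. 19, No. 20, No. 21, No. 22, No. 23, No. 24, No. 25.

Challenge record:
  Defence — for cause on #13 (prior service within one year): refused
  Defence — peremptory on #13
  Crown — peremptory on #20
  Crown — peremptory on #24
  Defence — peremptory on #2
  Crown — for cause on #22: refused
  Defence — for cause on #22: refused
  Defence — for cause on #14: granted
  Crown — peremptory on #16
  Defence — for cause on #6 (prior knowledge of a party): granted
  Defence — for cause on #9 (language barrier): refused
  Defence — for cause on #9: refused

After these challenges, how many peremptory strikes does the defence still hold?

Defence allotment: 2.
Defence peremptories used: #13, #2 — 2 (for-cause on #13, #22, #14, #6, #9, #9 don't count).
Remaining: 2 − 2 = 0.

0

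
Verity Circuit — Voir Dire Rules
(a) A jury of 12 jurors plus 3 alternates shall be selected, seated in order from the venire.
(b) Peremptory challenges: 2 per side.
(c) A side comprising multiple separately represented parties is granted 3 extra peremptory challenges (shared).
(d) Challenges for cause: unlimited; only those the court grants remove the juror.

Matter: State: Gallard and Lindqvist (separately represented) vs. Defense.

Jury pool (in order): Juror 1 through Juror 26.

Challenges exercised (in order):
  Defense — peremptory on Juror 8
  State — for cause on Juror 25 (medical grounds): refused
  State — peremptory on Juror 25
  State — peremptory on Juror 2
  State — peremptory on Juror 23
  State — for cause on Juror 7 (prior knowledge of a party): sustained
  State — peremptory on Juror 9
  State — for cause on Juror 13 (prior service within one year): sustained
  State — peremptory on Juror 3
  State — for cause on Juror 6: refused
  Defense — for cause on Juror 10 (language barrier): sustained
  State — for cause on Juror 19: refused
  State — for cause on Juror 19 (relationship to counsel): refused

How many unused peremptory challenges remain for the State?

0

State allotment: 2 base + 3 multi-party = 5.
State peremptories used: #25, #2, #23, #9, #3 — 5 (for-cause on #25, #7, #13, #6, #19, #19 don't count).
Remaining: 5 − 5 = 0.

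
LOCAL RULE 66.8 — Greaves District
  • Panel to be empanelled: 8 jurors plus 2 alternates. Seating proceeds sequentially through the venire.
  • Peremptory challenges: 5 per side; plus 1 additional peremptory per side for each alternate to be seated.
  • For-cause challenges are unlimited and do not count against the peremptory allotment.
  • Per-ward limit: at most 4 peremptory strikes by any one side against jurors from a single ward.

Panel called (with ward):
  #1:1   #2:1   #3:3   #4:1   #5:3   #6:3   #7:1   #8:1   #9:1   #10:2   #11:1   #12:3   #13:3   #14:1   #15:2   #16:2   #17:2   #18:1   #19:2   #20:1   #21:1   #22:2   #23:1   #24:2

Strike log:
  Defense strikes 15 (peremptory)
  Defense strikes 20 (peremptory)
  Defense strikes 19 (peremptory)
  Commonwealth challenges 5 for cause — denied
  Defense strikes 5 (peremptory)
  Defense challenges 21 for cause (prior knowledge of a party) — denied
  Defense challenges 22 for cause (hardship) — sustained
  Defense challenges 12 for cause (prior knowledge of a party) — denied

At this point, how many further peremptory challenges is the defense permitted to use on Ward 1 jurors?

Defense peremptories so far: #15, #20, #19, #5 — 4 of 7 used, 3 left overall.
Against Ward 1: #20 — 1 used; per-ward cap 4 leaves 3.
Binding limit: min(3, 3) = 3.

3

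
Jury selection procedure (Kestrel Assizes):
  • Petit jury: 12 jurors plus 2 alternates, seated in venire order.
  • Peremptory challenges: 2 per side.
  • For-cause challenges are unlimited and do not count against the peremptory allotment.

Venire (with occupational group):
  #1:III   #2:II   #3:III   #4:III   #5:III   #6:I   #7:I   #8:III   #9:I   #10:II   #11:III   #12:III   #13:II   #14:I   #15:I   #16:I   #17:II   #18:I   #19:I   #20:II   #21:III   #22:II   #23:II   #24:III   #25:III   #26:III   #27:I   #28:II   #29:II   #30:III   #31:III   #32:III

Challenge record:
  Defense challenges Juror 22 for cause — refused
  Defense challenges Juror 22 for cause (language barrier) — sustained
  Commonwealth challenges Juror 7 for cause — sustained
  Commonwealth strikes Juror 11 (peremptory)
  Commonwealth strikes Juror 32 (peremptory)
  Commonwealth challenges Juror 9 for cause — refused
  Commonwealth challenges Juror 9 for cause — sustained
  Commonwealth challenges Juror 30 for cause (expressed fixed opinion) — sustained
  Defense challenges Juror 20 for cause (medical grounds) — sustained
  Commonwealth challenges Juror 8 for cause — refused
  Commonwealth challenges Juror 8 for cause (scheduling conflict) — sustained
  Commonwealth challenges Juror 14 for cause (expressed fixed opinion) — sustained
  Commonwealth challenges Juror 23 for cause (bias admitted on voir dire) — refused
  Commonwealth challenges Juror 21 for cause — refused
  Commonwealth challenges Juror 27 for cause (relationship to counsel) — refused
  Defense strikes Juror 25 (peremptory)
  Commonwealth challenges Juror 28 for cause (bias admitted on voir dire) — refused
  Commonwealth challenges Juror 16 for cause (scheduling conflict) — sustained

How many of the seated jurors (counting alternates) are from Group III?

Removed: #7, #8, #9, #11, #14, #16, #20, #22, #25, #30, #32.
Seated (14 incl. alternates): #1, #2, #3, #4, #5, #6, #10, #12, #13, #15, #17, #18, #19, #21.
Of those, in Group III: #1, #3, #4, #5, #12, #21 → 6.

6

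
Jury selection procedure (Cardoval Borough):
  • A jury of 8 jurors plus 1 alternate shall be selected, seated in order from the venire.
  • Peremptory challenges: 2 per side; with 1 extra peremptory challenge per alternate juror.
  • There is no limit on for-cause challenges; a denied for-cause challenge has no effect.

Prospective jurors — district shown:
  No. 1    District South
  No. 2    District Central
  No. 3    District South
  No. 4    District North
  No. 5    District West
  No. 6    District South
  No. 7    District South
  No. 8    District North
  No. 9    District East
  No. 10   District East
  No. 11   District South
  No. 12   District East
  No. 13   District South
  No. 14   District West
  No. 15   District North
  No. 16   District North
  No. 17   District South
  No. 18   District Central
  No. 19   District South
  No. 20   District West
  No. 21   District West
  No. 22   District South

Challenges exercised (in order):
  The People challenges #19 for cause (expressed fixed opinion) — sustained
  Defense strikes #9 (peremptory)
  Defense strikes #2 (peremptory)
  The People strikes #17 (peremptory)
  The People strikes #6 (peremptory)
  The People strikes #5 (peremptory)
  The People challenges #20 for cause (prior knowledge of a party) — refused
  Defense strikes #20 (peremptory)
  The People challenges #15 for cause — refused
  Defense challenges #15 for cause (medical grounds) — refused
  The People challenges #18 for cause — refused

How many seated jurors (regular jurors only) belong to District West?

0

Removed: #2, #5, #6, #9, #17, #19, #20.
Seated jurors 1–8: #1, #3, #4, #7, #8, #10, #11, #12 (alternates #13 not counted).
None of those are in District West → 0.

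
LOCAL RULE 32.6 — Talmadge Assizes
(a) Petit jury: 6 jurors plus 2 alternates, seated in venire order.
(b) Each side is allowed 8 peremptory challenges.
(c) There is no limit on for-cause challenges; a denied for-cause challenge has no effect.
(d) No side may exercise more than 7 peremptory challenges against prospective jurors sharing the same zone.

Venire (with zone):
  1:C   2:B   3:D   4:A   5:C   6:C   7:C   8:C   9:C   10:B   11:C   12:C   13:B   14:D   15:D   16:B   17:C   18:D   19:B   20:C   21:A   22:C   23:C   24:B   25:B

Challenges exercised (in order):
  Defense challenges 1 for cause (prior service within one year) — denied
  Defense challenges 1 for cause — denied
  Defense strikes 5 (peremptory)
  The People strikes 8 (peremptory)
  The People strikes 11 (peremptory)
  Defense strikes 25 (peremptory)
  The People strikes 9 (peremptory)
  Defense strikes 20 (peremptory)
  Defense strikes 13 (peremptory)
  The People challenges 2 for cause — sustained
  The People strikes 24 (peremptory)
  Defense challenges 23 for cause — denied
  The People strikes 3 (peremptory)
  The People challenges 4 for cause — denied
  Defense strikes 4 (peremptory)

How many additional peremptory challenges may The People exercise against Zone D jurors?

3

The People peremptories so far: #8, #11, #9, #24, #3 — 5 of 8 used, 3 left overall.
Against Zone D: #3 — 1 used; per-zone cap 7 leaves 6.
Binding limit: min(3, 6) = 3.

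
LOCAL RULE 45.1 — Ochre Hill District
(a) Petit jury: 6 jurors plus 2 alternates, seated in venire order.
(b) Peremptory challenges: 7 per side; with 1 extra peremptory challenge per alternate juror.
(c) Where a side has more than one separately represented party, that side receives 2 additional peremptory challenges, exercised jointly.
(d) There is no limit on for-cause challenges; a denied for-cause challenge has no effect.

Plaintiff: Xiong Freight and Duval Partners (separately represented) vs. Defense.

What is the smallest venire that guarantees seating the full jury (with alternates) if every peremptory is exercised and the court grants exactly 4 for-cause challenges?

Seats to fill: 6 + 2 alternates = 8.
Peremptories — Plaintiff: 7 + 1×2 + 2 = 11; Defense: 7 + 1×2 = 9; total 20.
For-cause removals: 4.
Minimum venire: 8 + 20 + 4 = 32.

32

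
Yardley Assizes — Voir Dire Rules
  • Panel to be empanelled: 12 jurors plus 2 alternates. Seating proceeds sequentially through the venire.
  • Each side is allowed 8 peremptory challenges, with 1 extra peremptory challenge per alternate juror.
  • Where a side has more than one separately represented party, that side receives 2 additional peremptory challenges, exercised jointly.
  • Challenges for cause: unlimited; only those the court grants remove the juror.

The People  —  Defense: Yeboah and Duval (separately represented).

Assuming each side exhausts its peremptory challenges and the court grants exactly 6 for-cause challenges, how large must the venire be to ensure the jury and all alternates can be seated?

Seats to fill: 12 + 2 alternates = 14.
Peremptories — The People: 8 + 1×2 = 10; Defense: 8 + 1×2 + 2 = 12; total 22.
For-cause removals: 6.
Minimum venire: 14 + 22 + 6 = 42.

42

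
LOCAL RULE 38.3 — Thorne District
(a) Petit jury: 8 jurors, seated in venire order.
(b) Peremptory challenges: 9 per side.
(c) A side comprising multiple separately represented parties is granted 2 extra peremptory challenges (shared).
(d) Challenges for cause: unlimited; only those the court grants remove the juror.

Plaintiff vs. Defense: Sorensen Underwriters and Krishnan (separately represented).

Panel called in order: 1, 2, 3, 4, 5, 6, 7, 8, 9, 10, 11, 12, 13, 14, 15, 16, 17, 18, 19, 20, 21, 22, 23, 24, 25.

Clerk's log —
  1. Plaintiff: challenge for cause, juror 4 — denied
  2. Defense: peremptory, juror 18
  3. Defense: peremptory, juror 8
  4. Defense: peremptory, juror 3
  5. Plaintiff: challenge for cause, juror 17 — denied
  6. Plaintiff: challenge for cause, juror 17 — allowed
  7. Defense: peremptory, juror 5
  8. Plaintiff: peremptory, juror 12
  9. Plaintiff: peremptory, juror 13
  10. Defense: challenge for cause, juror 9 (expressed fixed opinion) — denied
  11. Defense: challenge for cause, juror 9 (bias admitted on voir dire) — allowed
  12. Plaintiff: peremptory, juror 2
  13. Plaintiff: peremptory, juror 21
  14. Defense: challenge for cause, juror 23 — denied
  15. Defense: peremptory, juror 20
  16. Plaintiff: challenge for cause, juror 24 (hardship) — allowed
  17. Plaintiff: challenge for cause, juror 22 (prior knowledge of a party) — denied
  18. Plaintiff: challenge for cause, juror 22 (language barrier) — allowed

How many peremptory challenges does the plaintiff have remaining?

Plaintiff allotment: 9.
Plaintiff peremptories used: #12, #13, #2, #21 — 4 (for-cause on #4, #17, #17, #24, #22, #22 don't count).
Remaining: 9 − 4 = 5.

5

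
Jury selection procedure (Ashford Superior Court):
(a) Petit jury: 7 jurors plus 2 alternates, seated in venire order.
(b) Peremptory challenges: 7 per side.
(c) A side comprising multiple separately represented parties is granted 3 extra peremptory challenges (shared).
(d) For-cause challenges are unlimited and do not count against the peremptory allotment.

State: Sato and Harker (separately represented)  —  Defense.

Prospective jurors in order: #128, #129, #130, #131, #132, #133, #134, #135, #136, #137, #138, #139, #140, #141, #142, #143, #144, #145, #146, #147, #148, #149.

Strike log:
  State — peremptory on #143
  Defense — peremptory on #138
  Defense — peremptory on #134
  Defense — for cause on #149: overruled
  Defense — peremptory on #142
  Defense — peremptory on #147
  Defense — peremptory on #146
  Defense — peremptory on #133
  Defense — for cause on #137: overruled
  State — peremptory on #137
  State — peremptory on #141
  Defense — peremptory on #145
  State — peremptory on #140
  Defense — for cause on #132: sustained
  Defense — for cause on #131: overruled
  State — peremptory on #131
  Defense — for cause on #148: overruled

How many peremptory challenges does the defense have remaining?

Defense allotment: 7.
Defense peremptories used: #138, #134, #142, #147, #146, #133, #145 — 7 (for-cause on #149, #137, #132, #131, #148 don't count).
Remaining: 7 − 7 = 0.

0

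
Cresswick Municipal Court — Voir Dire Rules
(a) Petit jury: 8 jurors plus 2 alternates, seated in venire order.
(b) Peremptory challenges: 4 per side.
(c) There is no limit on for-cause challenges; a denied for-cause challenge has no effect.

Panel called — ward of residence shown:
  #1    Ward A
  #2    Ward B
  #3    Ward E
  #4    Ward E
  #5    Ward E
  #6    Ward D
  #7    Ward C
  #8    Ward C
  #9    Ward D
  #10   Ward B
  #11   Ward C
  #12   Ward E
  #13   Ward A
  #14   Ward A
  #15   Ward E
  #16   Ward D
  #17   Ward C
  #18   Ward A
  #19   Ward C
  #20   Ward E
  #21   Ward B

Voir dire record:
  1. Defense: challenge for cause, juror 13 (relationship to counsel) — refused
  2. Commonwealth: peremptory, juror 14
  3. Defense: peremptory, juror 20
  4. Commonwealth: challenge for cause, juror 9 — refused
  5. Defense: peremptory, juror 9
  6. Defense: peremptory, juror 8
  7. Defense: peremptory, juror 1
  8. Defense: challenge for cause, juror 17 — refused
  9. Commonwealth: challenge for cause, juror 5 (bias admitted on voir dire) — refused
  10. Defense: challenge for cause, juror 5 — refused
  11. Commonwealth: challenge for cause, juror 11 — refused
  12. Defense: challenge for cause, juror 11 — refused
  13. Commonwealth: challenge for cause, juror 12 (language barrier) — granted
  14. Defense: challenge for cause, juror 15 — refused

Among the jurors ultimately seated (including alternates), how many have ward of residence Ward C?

2

Removed: #1, #8, #9, #12, #14, #20.
Seated (10 incl. alternates): #2, #3, #4, #5, #6, #7, #10, #11, #13, #15.
Of those, in Ward C: #7, #11 → 2.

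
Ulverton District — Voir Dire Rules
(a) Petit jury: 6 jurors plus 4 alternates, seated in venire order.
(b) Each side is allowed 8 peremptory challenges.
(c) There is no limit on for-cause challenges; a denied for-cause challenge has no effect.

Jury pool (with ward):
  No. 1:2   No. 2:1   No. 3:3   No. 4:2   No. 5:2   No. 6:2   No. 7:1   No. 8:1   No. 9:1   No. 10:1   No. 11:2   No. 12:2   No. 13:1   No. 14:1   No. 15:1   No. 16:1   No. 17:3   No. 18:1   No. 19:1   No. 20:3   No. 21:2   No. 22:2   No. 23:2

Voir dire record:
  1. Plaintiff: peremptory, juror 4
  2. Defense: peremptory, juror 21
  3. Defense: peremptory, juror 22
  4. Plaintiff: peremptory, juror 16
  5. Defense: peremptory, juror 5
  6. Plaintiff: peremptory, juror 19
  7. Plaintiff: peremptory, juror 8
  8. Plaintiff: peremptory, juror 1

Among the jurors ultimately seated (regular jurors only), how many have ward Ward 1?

4

Removed: #1, #4, #5, #8, #16, #19, #21, #22.
Seated jurors 1–6: #2, #3, #6, #7, #9, #10 (alternates #11, #12, #13, #14 not counted).
Of those, in Ward 1: #2, #7, #9, #10 → 4.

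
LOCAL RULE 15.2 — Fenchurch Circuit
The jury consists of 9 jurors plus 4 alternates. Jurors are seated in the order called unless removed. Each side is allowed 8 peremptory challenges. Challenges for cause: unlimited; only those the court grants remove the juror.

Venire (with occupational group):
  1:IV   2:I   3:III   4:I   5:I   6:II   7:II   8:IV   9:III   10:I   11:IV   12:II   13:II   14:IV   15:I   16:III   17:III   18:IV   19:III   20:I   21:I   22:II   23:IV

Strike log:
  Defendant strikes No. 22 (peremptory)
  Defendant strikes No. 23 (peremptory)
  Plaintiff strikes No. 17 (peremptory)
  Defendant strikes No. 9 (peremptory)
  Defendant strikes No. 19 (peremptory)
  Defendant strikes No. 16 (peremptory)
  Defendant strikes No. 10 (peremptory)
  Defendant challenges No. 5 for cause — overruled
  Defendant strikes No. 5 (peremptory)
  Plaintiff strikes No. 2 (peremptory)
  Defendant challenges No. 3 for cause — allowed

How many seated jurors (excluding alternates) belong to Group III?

0

Removed: #2, #3, #5, #9, #10, #16, #17, #19, #22, #23.
Seated jurors 1–9: #1, #4, #6, #7, #8, #11, #12, #13, #14 (alternates #15, #18, #20, #21 not counted).
None of those are in Group III → 0.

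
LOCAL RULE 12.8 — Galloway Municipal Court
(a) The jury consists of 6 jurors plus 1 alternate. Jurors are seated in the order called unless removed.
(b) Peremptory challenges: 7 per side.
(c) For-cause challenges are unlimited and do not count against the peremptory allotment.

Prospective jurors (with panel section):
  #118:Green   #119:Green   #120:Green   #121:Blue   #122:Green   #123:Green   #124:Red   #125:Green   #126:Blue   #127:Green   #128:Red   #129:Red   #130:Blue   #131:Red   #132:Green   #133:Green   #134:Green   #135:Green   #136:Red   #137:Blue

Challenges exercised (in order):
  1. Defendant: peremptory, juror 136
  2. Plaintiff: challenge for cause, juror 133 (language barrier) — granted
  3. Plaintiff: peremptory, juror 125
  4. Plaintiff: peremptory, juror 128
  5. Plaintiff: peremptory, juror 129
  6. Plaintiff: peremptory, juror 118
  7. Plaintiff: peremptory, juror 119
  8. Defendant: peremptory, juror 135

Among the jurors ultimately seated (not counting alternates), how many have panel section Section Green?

Removed: #118, #119, #125, #128, #129, #133, #135, #136.
Seated jurors 1–6: #120, #121, #122, #123, #124, #126 (alternates #127 not counted).
Of those, in Section Green: #120, #122, #123 → 3.

3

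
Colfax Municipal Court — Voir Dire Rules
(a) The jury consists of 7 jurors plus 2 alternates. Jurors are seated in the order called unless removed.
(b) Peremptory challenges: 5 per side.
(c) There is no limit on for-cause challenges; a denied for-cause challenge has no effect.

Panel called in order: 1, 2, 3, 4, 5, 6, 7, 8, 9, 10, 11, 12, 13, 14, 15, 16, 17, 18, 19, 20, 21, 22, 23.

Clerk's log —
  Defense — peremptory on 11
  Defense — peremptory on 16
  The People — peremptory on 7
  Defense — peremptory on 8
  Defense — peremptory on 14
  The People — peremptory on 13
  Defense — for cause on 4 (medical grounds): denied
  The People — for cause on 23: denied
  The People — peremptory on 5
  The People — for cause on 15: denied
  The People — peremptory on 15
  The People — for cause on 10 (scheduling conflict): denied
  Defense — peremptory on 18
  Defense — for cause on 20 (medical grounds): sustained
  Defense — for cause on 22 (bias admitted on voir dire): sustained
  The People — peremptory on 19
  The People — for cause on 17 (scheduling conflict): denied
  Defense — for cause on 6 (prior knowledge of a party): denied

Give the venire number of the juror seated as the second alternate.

17

Removed: #5, #7, #8, #11, #13, #14, #15, #16, #18, #19, #20, #22. (#4, #6, #10, #17, #23 stay — for-cause denied.)
Seating in order: seats 1–7 → #1, #2, #3, #4, #6, #9, #10; alternates → #12, #17.
So alternate 2 is #17.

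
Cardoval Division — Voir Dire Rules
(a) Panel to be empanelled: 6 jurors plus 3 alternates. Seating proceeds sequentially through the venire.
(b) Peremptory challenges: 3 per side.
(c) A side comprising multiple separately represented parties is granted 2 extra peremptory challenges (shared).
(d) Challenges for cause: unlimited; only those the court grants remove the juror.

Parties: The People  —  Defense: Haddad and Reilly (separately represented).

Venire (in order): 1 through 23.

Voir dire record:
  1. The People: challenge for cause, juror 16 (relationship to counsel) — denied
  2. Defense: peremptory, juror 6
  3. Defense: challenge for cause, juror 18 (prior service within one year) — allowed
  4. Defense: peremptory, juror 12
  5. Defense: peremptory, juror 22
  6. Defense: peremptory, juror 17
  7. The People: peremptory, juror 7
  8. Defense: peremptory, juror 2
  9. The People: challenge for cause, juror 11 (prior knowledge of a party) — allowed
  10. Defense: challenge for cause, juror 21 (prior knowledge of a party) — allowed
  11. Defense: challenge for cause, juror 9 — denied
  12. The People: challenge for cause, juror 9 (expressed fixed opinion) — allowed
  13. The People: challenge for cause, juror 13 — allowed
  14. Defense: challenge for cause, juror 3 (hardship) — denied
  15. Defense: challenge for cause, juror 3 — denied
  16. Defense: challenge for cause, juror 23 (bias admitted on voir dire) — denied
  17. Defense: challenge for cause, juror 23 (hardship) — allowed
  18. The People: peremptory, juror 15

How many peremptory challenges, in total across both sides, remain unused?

1

The People allotment: 3. Defense allotment: 3 base + 2 multi-party = 5.
The People peremptories used: #7, #15 — 2 (for-cause on #16, #11, #9, #13 don't count).
Defense peremptories used: #6, #12, #22, #17, #2 — 5 (for-cause on #18, #21, #9, #3, #3, #23, #23 don't count).
Remaining: (3 − 2) + (5 − 5) = 1.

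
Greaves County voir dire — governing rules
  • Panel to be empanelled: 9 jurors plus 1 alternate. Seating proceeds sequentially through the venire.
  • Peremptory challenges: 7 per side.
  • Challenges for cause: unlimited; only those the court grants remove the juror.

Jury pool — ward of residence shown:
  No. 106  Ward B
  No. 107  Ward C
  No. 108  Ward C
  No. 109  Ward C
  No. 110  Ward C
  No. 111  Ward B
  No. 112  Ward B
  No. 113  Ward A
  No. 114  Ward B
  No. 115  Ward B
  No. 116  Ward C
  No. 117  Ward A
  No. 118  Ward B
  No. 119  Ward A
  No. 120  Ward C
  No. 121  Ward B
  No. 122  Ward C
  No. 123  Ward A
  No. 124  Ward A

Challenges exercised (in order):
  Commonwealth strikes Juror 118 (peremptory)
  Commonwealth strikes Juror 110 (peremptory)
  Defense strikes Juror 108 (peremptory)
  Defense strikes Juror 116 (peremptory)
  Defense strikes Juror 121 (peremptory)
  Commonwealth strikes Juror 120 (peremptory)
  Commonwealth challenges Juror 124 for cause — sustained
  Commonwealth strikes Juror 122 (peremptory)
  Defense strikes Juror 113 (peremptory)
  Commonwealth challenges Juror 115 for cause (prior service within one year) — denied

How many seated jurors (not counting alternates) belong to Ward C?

Removed: #108, #110, #113, #116, #118, #120, #121, #122, #124.
Seated jurors 1–9: #106, #107, #109, #111, #112, #114, #115, #117, #119 (alternates #123 not counted).
Of those, in Ward C: #107, #109 → 2.

2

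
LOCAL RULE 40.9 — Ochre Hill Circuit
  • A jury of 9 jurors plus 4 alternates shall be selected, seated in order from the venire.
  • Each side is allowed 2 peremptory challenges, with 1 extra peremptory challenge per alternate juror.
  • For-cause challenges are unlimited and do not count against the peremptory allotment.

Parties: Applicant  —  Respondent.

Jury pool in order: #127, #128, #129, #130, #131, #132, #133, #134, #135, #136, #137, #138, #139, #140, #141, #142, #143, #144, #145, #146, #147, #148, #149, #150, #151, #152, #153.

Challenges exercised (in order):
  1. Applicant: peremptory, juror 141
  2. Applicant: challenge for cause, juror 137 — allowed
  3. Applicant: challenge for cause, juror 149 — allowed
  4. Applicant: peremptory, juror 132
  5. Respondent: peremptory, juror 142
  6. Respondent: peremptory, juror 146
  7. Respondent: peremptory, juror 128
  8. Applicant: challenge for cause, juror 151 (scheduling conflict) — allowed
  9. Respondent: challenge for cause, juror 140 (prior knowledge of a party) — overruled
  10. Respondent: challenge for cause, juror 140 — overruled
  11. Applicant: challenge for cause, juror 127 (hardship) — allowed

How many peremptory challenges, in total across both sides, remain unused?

Applicant allotment: 2 base + 1 × 4 alternates = 6. Respondent allotment: 2 base + 1 × 4 alternates = 6.
Applicant peremptories used: #141, #132 — 2 (for-cause on #137, #149, #151, #127 don't count).
Respondent peremptories used: #142, #146, #128 — 3 (for-cause on #140, #140 don't count).
Remaining: (6 − 2) + (6 − 3) = 7.

7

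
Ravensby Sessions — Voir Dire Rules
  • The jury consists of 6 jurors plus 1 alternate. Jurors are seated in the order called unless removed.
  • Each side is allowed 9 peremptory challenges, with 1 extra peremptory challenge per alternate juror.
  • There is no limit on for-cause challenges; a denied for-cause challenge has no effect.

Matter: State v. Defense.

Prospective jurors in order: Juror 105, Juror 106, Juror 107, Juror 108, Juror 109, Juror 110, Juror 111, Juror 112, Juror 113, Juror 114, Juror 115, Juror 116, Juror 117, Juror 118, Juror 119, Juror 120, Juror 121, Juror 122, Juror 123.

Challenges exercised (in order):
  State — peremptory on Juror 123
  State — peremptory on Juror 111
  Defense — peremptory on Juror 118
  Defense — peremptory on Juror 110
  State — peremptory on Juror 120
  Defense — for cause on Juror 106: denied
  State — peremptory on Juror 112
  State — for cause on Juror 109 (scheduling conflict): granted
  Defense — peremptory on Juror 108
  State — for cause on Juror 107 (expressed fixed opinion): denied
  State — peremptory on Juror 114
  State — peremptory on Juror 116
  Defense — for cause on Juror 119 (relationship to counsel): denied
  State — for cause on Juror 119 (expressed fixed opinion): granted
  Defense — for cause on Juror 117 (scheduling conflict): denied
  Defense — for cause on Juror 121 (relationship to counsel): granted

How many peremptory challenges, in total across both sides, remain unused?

11

State allotment: 9 base + 1 × 1 alternate = 10. Defense allotment: 9 base + 1 × 1 alternate = 10.
State peremptories used: #123, #111, #120, #112, #114, #116 — 6 (for-cause on #109, #107, #119 don't count).
Defense peremptories used: #118, #110, #108 — 3 (for-cause on #106, #119, #117, #121 don't count).
Remaining: (10 − 6) + (10 − 3) = 11.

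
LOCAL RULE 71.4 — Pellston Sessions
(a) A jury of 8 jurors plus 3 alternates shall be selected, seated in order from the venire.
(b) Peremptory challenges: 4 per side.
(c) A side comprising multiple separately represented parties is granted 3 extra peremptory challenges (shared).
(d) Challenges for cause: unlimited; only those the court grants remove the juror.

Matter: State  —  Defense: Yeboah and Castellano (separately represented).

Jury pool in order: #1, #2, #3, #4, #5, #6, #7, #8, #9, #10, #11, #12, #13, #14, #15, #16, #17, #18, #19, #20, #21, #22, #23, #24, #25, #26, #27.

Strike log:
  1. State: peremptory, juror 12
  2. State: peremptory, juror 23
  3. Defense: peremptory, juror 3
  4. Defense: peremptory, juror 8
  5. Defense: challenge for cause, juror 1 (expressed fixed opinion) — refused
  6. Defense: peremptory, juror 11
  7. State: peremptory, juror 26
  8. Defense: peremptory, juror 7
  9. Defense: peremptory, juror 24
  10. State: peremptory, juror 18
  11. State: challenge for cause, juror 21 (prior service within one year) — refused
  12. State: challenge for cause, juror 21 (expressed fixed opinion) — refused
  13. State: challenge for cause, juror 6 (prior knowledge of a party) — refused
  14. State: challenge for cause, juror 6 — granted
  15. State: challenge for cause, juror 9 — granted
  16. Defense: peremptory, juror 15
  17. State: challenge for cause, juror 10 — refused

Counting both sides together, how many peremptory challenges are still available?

State allotment: 4. Defense allotment: 4 base + 3 multi-party = 7.
State peremptories used: #12, #23, #26, #18 — 4 (for-cause on #21, #21, #6, #6, #9, #10 don't count).
Defense peremptories used: #3, #8, #11, #7, #24, #15 — 6 (the for-cause on #1 doesn't count).
Remaining: (4 − 4) + (7 − 6) = 1.

1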